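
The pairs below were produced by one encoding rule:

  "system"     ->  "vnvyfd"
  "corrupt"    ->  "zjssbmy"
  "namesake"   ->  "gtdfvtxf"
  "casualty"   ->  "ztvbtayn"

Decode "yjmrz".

s(18)→v(21) and y(24)→n(13) fit y≡3x+19 (mod 26); the inverse of 3 mod 26 is 9. This is an affine cipher: with a=0,…,z=25, each position x becomes (3x+19) mod 26.
Undoing it on yjmrz: y(24)→9·(24−19)≡19=t; j(9)→9·(9−19)≡14=o; m(12)→9·(12−19)≡15=p; r(17)→9·(17−19)≡8=i; z(25)→9·(25−19)≡2=c (all mod 26).

topic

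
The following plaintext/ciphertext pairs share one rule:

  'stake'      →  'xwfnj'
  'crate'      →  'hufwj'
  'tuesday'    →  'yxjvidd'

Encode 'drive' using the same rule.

iunyj

Shifts by position in stake: pos 0: s→x (+5), pos 1: t→w (+3), pos 2: a→f (+5), pos 3: k→n (+3) — repeating every 2. A repeating key of period 2 is used — shifts +5, +3 over and over.
Applying it to drive: d+5=i, r+3=u, i+5=n, v+3=y, e+5=j.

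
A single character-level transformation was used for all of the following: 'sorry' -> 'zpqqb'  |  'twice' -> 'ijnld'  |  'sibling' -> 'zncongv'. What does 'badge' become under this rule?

s(18)→z(25) and o(14)→p(15) fit y≡9x+19 (mod 26); the inverse of 9 mod 26 is 3. This is an affine cipher: with a=0,…,z=25, each position x becomes (9x+19) mod 26.
On badge: b(1)→9·1+19≡2=c; a(0)→9·0+19≡19=t; d(3)→9·3+19≡20=u; g(6)→9·6+19≡21=v; e(4)→9·4+19≡3=d (all mod 26).

ctuvd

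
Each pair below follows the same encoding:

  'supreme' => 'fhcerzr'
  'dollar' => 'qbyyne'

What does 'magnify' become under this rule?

Every letter moves 13 places later in the alphabet, wrapping around z→a.
For magnify: m+13=z, a+13=n, g+13=t, n+13=a, i+13=v, f+13=s, y+13=l.

zntavsl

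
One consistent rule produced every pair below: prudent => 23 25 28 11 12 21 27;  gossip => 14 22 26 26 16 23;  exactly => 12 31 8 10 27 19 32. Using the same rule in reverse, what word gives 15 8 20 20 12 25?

hammer

p is letter #16 and maps to 23: an offset of 7. The number is (letter's place in the alphabet, a=1) + 7.
Reversing it on 15 8 20 20 12 25: 15→(15−7)÷1=8=h, 8→(8−7)÷1=1=a, 20→(20−7)÷1=13=m, 20→(20−7)÷1=13=m, 12→(12−7)÷1=5=e, 25→(25−7)÷1=18=r.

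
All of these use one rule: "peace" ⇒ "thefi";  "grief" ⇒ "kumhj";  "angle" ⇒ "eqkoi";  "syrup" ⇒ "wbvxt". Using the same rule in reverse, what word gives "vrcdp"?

royal

Shifts by position in peace: pos 0: p→t (+4), pos 1: e→h (+3), pos 2: a→e (+4), pos 3: c→f (+3) — repeating every 2. A repeating key of period 2 is used — shifts +4, +3 over and over.
Undoing it on vrcdp: v−4=r, r−3=o, c−4=y, d−3=a, p−4=l.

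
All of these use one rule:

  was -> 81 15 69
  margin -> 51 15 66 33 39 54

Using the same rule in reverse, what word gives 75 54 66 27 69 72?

unrest

w(#23)→81 and a(#1)→15: differences scale by 3, so n = 3·pos + 12. Each letter becomes 3×(its alphabet position, a=1..z=26) + 12.
Reversing it on 75 54 66 27 69 72: 75→(75−12)÷3=21=u, 54→(54−12)÷3=14=n, 66→(66−12)÷3=18=r, 27→(27−12)÷3=5=e, 69→(69−12)÷3=19=s, 72→(72−12)÷3=20=t.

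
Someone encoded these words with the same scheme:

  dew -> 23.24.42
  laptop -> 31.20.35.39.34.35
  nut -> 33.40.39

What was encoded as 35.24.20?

pea

The number is (letter's place in the alphabet, a=1) + 19.
Reversing it on 35.24.20: 35→(35−19)÷1=16=p, 24→(24−19)÷1=5=e, 20→(20−19)÷1=1=a.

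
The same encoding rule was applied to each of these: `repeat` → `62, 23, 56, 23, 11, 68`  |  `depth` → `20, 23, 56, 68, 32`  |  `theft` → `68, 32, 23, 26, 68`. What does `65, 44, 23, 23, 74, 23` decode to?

r(#18)→62 and e(#5)→23: differences scale by 3, so n = 3·pos + 8. The formula is n = 3×(alphabet index, a=1) + 8.
Reversing it on 65, 44, 23, 23, 74, 23: 65→(65−8)÷3=19=s, 44→(44−8)÷3=12=l, 23→(23−8)÷3=5=e, 23→(23−8)÷3=5=e, 74→(74−8)÷3=22=v, 23→(23−8)÷3=5=e.

sleeve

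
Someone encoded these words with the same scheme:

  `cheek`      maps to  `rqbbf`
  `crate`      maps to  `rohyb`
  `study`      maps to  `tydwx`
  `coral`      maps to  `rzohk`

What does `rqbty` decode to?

Each letter's alphabet position (a=0..z=25) is mapped through 5·x+7 mod 26 — an affine cipher.
Reversing it on rqbty: r(17)→21·(17−7)≡2=c; q(16)→21·(16−7)≡7=h; b(1)→21·(1−7)≡4=e; t(19)→21·(19−7)≡18=s; y(24)→21·(24−7)≡19=t (all mod 26).

chest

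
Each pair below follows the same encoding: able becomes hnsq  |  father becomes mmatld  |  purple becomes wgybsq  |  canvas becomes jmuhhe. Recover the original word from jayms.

coral

Shifts by position in able: pos 0: a→h (+7), pos 1: b→n (+12), pos 2: l→s (+7), pos 3: e→q (+12) — repeating every 2. A repeating key of period 2 is used — shifts +7, +12 over and over.
Decoding jayms: j−7=c, a−12=o, y−7=r, m−12=a, s−7=l.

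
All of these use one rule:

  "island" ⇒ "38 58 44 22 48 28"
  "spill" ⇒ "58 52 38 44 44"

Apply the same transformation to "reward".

i(#9)→38 and s(#19)→58: differences scale by 2, so n = 2·pos + 20. Each letter becomes 2×(its alphabet position, a=1..z=26) + 20.
Applying it to reward: r=18→56, e=5→30, w=23→66, a=1→22, r=18→56, d=4→28.

56 30 66 22 56 28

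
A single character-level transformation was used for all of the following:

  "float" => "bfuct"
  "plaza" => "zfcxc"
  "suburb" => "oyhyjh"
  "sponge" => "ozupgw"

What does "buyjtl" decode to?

fourth

f(5)→b(1) and l(11)→f(5) fit y≡5x+2 (mod 26); the inverse of 5 mod 26 is 21. This is an affine cipher: with a=0,…,z=25, each position x becomes (5x+2) mod 26.
Reversing it on buyjtl: b(1)→21·(1−2)≡5=f; u(20)→21·(20−2)≡14=o; y(24)→21·(24−2)≡20=u; j(9)→21·(9−2)≡17=r; t(19)→21·(19−2)≡19=t; l(11)→21·(11−2)≡7=h (all mod 26).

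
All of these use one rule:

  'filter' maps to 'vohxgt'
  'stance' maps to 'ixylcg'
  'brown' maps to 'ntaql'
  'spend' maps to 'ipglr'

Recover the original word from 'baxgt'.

f(5)→v(21) and i(8)→o(14) fit y≡15x+24 (mod 26); the inverse of 15 mod 26 is 7. This is an affine cipher: with a=0,…,z=25, each position x becomes (15x+24) mod 26.
Undoing it on baxgt: b(1)→7·(1−24)≡21=v; a(0)→7·(0−24)≡14=o; x(23)→7·(23−24)≡19=t; g(6)→7·(6−24)≡4=e; t(19)→7·(19−24)≡17=r (all mod 26).

voter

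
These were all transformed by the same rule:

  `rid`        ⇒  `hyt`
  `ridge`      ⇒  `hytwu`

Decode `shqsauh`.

cracker

Compare letters: r→h is +16, i→y is +16, d→t is +16 — a constant shift. This is a Caesar cipher with shift 16.
Undoing it on shqsauh: s−16=c, h−16=r, q−16=a, s−16=c, a−16=k, u−16=e, h−16=r.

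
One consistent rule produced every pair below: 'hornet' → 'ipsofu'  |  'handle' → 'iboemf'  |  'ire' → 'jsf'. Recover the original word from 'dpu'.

cot

Every letter moves 1 place later in the alphabet, wrapping around z→a.
Decoding dpu: d−1=c, p−1=o, u−1=t.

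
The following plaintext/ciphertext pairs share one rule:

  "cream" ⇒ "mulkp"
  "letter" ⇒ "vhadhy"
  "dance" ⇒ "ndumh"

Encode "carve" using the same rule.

Shifts by position in cream: pos 0: c→m (+10), pos 1: r→u (+3), pos 2: e→l (+7), pos 3: a→k (+10), pos 4: m→p (+3) — repeating every 3. It's a Vigenère-style cipher with numeric key [10,3,7]: position i shifts by key[i mod 3].
Applying it to carve: c+10=m, a+3=d, r+7=y, v+10=f, e+3=h.

mdyfh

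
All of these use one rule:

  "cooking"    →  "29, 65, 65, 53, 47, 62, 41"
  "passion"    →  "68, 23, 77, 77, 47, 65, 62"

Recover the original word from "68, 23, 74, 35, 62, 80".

The formula is n = 3×(alphabet index, a=1) + 20.
Undoing it on 68, 23, 74, 35, 62, 80: 68→(68−20)÷3=16=p, 23→(23−20)÷3=1=a, 74→(74−20)÷3=18=r, 35→(35−20)÷3=5=e, 62→(62−20)÷3=14=n, 80→(80−20)÷3=20=t.

parent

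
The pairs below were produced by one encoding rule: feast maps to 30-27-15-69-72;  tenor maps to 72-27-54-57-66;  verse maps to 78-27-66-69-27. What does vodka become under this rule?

f(#6)→30 and e(#5)→27: differences scale by 3, so n = 3·pos + 12. With a=1..z=26, the number is 3·pos + 12.
For vodka: v=22→78, o=15→57, d=4→24, k=11→45, a=1→15.

78-57-24-45-15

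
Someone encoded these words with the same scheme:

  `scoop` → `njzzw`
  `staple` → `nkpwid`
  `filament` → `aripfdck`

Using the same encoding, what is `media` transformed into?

fdgrp

s(18)→n(13) and c(2)→j(9) fit y≡23x+15 (mod 26); the inverse of 23 mod 26 is 17. This is an affine cipher: with a=0,…,z=25, each position x becomes (23x+15) mod 26.
Applying it to media: m(12)→23·12+15≡5=f; e(4)→23·4+15≡3=d; d(3)→23·3+15≡6=g; i(8)→23·8+15≡17=r; a(0)→23·0+15≡15=p (all mod 26).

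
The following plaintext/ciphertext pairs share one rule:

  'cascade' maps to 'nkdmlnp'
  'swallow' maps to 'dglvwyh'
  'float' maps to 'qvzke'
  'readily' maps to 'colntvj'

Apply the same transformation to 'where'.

The shifts repeat in a cycle of length 2: positions 0,1,… shift by +11, +10, then the pattern repeats.
For where: w+11=h, h+10=r, e+11=p, r+10=b, e+11=p.

hrpbp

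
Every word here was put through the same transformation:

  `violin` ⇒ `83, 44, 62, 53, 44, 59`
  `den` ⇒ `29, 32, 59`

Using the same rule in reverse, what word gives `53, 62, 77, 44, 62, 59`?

lotion

v(#22)→83 and i(#9)→44: differences scale by 3, so n = 3·pos + 17. With a=1..z=26, the number is 3·pos + 17.
Decoding 53, 62, 77, 44, 62, 59: 53→(53−17)÷3=12=l, 62→(62−17)÷3=15=o, 77→(77−17)÷3=20=t, 44→(44−17)÷3=9=i, 62→(62−17)÷3=15=o, 59→(59−17)÷3=14=n.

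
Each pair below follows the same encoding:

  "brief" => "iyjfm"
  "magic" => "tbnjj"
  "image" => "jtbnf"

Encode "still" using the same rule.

zajss

The shift depends on letter class: consonant b→i is +7, but vowel i→j is +1. Vowels shift forward by 1 and consonants shift forward by 7.
Applying it to still: s(cons)+7=z, t(cons)+7=a, i(vowel)+1=j, l(cons)+7=s, l(cons)+7=s.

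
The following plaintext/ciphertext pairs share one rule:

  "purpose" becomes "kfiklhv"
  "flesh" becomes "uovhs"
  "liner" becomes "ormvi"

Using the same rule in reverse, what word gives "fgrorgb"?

utility

p(15)→k(10) and u(20)→f(5) fit y≡25x+25 (mod 26); the inverse of 25 mod 26 is 25. This is an affine cipher: with a=0,…,z=25, each position x becomes (25x+25) mod 26.
Decoding fgrorgb: f(5)→25·(5−25)≡20=u; g(6)→25·(6−25)≡19=t; r(17)→25·(17−25)≡8=i; o(14)→25·(14−25)≡11=l; r(17)→25·(17−25)≡8=i; g(6)→25·(6−25)≡19=t; b(1)→25·(1−25)≡24=y (all mod 26).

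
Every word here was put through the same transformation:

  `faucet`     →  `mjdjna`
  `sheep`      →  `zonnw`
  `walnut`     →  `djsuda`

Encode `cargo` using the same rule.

jjynx

The rule splits by letter class: vowels +9, consonants +7.
On cargo: c(cons)+7=j, a(vowel)+9=j, r(cons)+7=y, g(cons)+7=n, o(vowel)+9=x.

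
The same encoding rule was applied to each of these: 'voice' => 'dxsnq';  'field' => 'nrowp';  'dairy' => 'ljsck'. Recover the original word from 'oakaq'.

grape

The shift increases by 1 at each position, starting from +8: 8, 9, 10, ….
Decoding oakaq: o−8=g, a−9=r, k−10=a, a−11=p, q−12=e.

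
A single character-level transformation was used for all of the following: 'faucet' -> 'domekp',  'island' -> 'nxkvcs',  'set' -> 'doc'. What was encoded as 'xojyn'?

The output letters match the input read backwards, each shifted +10: faucet reversed is tecuaf. Two steps: reverse the string, then apply a Caesar shift of +10.
Decoding xojyn: shift back: x−10=n, o−10=e, j−10=z, y−10=o, n−10=d → nezod; then reverse → dozen.

dozen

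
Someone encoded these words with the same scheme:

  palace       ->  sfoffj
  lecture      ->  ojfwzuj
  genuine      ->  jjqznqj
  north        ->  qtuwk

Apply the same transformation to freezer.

iujjcju

Vowels shift forward by 5 and consonants shift forward by 3.
For freezer: f(cons)+3=i, r(cons)+3=u, e(vowel)+5=j, e(vowel)+5=j, z(cons)+3=c, e(vowel)+5=j, r(cons)+3=u.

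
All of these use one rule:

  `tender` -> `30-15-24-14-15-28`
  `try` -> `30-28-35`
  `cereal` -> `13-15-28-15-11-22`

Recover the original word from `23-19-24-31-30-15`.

minute

The number is (letter's place in the alphabet, a=1) + 10.
Undoing it on 23-19-24-31-30-15: 23→(23−10)÷1=13=m, 19→(19−10)÷1=9=i, 24→(24−10)÷1=14=n, 31→(31−10)÷1=21=u, 30→(30−10)÷1=20=t, 15→(15−10)÷1=5=e.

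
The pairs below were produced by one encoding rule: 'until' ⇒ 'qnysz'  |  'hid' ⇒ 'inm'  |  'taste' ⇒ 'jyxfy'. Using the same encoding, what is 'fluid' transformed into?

inzqk

The output letters match the input read backwards, each shifted +5: until reversed is litnu. The word is reversed, then every letter is shifted forward by 5.
For fluid: reverse → diulf; then shift: d+5=i, i+5=n, u+5=z, l+5=q, f+5=k.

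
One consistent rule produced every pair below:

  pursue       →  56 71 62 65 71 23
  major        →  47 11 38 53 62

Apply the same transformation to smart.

p(#16)→56 and u(#21)→71: differences scale by 3, so n = 3·pos + 8. Each letter becomes 3×(its alphabet position, a=1..z=26) + 8.
On smart: s=19→65, m=13→47, a=1→11, r=18→62, t=20→68.

65 47 11 62 68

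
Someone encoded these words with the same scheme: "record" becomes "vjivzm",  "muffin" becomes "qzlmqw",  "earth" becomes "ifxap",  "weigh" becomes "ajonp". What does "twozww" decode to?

prison

In record: r→v is +4, e→j is +5, c→i is +6, o→v is +7 — the shift increases by 1 each position. Letter i (0-indexed) is shifted by i+4, so successive shifts are 4, 5, 6, ….
Reversing it on twozww: t−4=p, w−5=r, o−6=i, z−7=s, w−8=o, w−9=n.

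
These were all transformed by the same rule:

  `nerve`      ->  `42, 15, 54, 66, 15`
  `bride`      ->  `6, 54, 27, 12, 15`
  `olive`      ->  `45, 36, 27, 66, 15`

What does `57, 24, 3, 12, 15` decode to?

shade

The formula is n = 3×(alphabet index, a=1).
Reversing it on 57, 24, 3, 12, 15: 57→(57−0)÷3=19=s, 24→(24−0)÷3=8=h, 3→(3−0)÷3=1=a, 12→(12−0)÷3=4=d, 15→(15−0)÷3=5=e.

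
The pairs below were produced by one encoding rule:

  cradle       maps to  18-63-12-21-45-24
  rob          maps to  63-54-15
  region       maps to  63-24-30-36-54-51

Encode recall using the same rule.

63-24-18-12-45-45

c(#3)→18 and r(#18)→63: differences scale by 3, so n = 3·pos + 9. With a=1..z=26, the number is 3·pos + 9.
Applying it to recall: r=18→63, e=5→24, c=3→18, a=1→12, l=12→45, l=12→45.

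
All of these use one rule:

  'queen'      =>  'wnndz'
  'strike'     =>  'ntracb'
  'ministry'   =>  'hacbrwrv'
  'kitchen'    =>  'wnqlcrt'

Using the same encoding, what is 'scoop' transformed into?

yxxlb

The output letters match the input read backwards, each shifted +9: queen reversed is neeuq. Two steps: reverse the string, then apply a Caesar shift of +9.
Applying it to scoop: reverse → poocs; then shift: p+9=y, o+9=x, o+9=x, c+9=l, s+9=b.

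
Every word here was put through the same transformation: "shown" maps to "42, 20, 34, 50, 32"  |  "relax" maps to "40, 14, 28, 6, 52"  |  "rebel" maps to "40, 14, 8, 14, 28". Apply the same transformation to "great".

18, 40, 14, 6, 44

With a=1..z=26, the number is 2·pos + 4.
For great: g=7→18, r=18→40, e=5→14, a=1→6, t=20→44.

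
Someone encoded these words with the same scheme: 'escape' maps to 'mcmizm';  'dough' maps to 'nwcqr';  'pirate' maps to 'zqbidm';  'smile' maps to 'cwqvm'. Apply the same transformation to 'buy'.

lci

Vowels shift forward by 8 and consonants shift forward by 10.
Applying it to buy: b(cons)+10=l, u(vowel)+8=c, y(cons)+10=i.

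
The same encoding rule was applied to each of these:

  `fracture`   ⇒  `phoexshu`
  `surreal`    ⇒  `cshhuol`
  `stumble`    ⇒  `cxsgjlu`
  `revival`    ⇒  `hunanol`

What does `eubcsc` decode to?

f(5)→p(15) and r(17)→h(7) fit y≡21x+14 (mod 26); the inverse of 21 mod 26 is 5. Treating letters as 0–25, the rule is x ↦ 21x + 14 (mod 26).
Decoding eubcsc: e(4)→5·(4−14)≡2=c; u(20)→5·(20−14)≡4=e; b(1)→5·(1−14)≡13=n; c(2)→5·(2−14)≡18=s; s(18)→5·(18−14)≡20=u; c(2)→5·(2−14)≡18=s (all mod 26).

census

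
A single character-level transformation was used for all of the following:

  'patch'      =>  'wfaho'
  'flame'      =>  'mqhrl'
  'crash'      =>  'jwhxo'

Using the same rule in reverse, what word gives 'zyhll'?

stage

It's a Vigenère-style cipher with numeric key [7,5]: position i shifts by key[i mod 2].
Reversing it on zyhll: z−7=s, y−5=t, h−7=a, l−5=g, l−7=e.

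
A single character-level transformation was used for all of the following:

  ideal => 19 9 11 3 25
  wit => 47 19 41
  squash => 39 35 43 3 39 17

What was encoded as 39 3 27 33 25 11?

sample

i(#9)→19 and d(#4)→9: differences scale by 2, so n = 2·pos + 1. The formula is n = 2×(alphabet index, a=1) + 1.
Undoing it on 39 3 27 33 25 11: 39→(39−1)÷2=19=s, 3→(3−1)÷2=1=a, 27→(27−1)÷2=13=m, 33→(33−1)÷2=16=p, 25→(25−1)÷2=12=l, 11→(11−1)÷2=5=e.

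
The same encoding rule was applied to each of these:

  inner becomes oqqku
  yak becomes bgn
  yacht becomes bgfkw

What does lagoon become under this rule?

The shift depends on letter class: consonant n→q is +3, but vowel i→o is +6. The rule splits by letter class: vowels +6, consonants +3.
On lagoon: l(cons)+3=o, a(vowel)+6=g, g(cons)+3=j, o(vowel)+6=u, o(vowel)+6=u, n(cons)+3=q.

ogjuuq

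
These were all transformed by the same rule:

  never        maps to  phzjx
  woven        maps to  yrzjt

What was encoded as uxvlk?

In never: n→p is +2, e→h is +3, v→z is +4, e→j is +5 — the shift increases by 1 each position. The shift increases by 1 at each position, starting from +2: 2, 3, 4, ….
Reversing it on uxvlk: u−2=s, x−3=u, v−4=r, l−5=g, k−6=e.

surge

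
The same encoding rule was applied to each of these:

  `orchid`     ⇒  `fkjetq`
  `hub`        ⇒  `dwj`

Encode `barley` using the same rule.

The word is reversed, then every letter is shifted forward by 2.
Applying it to barley: reverse → yelrab; then shift: y+2=a, e+2=g, l+2=n, r+2=t, a+2=c, b+2=d.

agntcd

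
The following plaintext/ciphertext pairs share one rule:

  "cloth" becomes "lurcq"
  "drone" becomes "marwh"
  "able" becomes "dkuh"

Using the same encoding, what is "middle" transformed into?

The shift depends on letter class: consonant c→l is +9, but vowel o→r is +3. Two shifts are in play — +3 for a/e/i/o/u, +9 for every other letter.
Applying it to middle: m(cons)+9=v, i(vowel)+3=l, d(cons)+9=m, d(cons)+9=m, l(cons)+9=u, e(vowel)+3=h.

vlmmuh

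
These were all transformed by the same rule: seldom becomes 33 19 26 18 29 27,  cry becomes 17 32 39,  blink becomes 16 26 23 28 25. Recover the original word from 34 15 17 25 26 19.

tackle

s is letter #19 and maps to 33: an offset of 14. Each letter is replaced by its alphabet position (a=1..z=26) + 14.
Undoing it on 34 15 17 25 26 19: 34→(34−14)÷1=20=t, 15→(15−14)÷1=1=a, 17→(17−14)÷1=3=c, 25→(25−14)÷1=11=k, 26→(26−14)÷1=12=l, 19→(19−14)÷1=5=e.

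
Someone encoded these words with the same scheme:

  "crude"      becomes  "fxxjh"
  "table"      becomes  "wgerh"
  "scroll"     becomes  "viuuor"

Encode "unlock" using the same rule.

xtoufq

Shifts by position in crude: pos 0: c→f (+3), pos 1: r→x (+6), pos 2: u→x (+3), pos 3: d→j (+6) — repeating every 2. A repeating key of period 2 is used — shifts +3, +6 over and over.
For unlock: u+3=x, n+6=t, l+3=o, o+6=u, c+3=f, k+6=q.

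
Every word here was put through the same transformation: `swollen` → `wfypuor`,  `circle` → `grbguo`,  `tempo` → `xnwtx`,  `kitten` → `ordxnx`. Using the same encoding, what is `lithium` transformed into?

prdlreq

It's a Vigenère-style cipher with numeric key [4,9,10]: position i shifts by key[i mod 3].
Applying it to lithium: l+4=p, i+9=r, t+10=d, h+4=l, i+9=r, u+10=e, m+4=q.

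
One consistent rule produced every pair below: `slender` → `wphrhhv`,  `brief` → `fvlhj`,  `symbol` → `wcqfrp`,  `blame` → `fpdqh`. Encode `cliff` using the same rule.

The shift depends on letter class: consonant s→w is +4, but vowel e→h is +3. Vowels shift forward by 3 and consonants shift forward by 4.
On cliff: c(cons)+4=g, l(cons)+4=p, i(vowel)+3=l, f(cons)+4=j, f(cons)+4=j.

gpljj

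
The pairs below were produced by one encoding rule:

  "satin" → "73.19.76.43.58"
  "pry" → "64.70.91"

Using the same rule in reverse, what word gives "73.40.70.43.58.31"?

shrine

s(#19)→73 and a(#1)→19: differences scale by 3, so n = 3·pos + 16. With a=1..z=26, the number is 3·pos + 16.
Decoding 73.40.70.43.58.31: 73→(73−16)÷3=19=s, 40→(40−16)÷3=8=h, 70→(70−16)÷3=18=r, 43→(43−16)÷3=9=i, 58→(58−16)÷3=14=n, 31→(31−16)÷3=5=e.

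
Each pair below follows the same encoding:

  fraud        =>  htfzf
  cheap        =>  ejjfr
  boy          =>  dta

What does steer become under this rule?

uvjjt

The shift depends on letter class: consonant f→h is +2, but vowel a→f is +5. Vowels shift forward by 5 and consonants shift forward by 2.
For steer: s(cons)+2=u, t(cons)+2=v, e(vowel)+5=j, e(vowel)+5=j, r(cons)+2=t.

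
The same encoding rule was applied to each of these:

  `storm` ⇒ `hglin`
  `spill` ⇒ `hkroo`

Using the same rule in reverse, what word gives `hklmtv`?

This is the alphabet-reversal cipher (Atbash): a becomes z, b becomes y, etc.
Decoding hklmtv: h↔s, k↔p, l↔o, m↔n, t↔g, v↔e.

sponge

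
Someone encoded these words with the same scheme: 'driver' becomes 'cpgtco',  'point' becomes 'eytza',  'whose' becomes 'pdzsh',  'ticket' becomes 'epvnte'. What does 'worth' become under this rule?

seczh

The output letters match the input read backwards, each shifted +11: driver reversed is revird. Two steps: reverse the string, then apply a Caesar shift of +11.
For worth: reverse → htrow; then shift: h+11=s, t+11=e, r+11=c, o+11=z, w+11=h.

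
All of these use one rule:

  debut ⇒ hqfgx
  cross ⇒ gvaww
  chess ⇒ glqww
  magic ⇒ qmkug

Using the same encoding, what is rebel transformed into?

vqfqp

The rule splits by letter class: vowels +12, consonants +4.
For rebel: r(cons)+4=v, e(vowel)+12=q, b(cons)+4=f, e(vowel)+12=q, l(cons)+4=p.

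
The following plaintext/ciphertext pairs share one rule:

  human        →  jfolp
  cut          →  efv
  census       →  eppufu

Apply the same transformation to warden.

The rule splits by letter class: vowels +11, consonants +2.
Applying it to warden: w(cons)+2=y, a(vowel)+11=l, r(cons)+2=t, d(cons)+2=f, e(vowel)+11=p, n(cons)+2=p.

yltfpp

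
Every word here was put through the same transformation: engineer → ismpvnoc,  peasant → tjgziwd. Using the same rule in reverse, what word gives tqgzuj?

The shift increases by 1 at each position, starting from +4: 4, 5, 6, ….
Decoding tqgzuj: t−4=p, q−5=l, g−6=a, z−7=s, u−8=m, j−9=a.

plasma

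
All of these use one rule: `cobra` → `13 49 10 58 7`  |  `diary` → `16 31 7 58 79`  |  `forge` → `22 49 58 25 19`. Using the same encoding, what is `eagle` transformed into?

With a=1..z=26, the number is 3·pos + 4.
On eagle: e=5→19, a=1→7, g=7→25, l=12→40, e=5→19.

19 7 25 40 19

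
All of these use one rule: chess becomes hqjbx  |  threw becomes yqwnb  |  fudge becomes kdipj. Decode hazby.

crust

Shifts by position in chess: pos 0: c→h (+5), pos 1: h→q (+9), pos 2: e→j (+5), pos 3: s→b (+9) — repeating every 2. It's a Vigenère-style cipher with numeric key [5,9]: position i shifts by key[i mod 2].
Undoing it on hazby: h−5=c, a−9=r, z−5=u, b−9=s, y−5=t.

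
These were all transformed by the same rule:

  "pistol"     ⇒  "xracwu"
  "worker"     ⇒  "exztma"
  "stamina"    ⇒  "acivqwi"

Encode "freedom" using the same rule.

namnlxu

Shifts by position in pistol: pos 0: p→x (+8), pos 1: i→r (+9), pos 2: s→a (+8), pos 3: t→c (+9) — repeating every 2. A repeating key of period 2 is used — shifts +8, +9 over and over.
For freedom: f+8=n, r+9=a, e+8=m, e+9=n, d+8=l, o+9=x, m+8=u.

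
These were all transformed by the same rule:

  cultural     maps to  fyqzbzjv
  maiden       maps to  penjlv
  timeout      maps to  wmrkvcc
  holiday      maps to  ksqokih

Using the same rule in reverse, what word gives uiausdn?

In cultural: c→f is +3, u→y is +4, l→q is +5, t→z is +6 — the shift increases by 1 each position. Each letter shifts forward by (position + 3), i.e. 3, 4, 5, … — the shift grows by one for each successive letter.
Decoding uiausdn: u−3=r, i−4=e, a−5=v, u−6=o, s−7=l, d−8=v, n−9=e.

revolve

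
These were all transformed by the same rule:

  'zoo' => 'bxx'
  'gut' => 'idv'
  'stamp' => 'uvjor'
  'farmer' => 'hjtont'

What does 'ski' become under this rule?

The shift depends on letter class: consonant z→b is +2, but vowel o→x is +9. The rule splits by letter class: vowels +9, consonants +2.
On ski: s(cons)+2=u, k(cons)+2=m, i(vowel)+9=r.

umr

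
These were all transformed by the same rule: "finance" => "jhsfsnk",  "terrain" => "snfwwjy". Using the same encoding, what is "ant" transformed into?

Read the word backwards and shift each letter +5.
For ant: reverse → tna; then shift: t+5=y, n+5=s, a+5=f.

ysf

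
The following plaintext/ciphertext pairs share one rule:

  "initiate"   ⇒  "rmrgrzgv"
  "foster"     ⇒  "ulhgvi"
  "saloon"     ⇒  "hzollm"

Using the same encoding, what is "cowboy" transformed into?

xldylb

Each pair mirrors across the alphabet (i↔r, n↔m, i↔r): positions sum to 25. This is the alphabet-reversal cipher (Atbash): a becomes z, b becomes y, etc.
On cowboy: c↔x, o↔l, w↔d, b↔y, o↔l, y↔b.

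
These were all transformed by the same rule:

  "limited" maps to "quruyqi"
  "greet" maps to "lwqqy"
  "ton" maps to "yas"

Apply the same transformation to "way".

bmd

The shift depends on letter class: consonant l→q is +5, but vowel i→u is +12. Two shifts are in play — +12 for a/e/i/o/u, +5 for every other letter.
For way: w(cons)+5=b, a(vowel)+12=m, y(cons)+5=d.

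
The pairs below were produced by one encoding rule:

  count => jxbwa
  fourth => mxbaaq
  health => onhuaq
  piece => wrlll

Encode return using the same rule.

The shifts repeat in a cycle of length 2: positions 0,1,… shift by +7, +9, then the pattern repeats.
Applying it to return: r+7=y, e+9=n, t+7=a, u+9=d, r+7=y, n+9=w.

ynadyw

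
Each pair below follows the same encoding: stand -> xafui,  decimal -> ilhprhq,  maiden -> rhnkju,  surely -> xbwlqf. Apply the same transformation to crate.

Shifts by position in stand: pos 0: s→x (+5), pos 1: t→a (+7), pos 2: a→f (+5), pos 3: n→u (+7) — repeating every 2. The shifts repeat in a cycle of length 2: positions 0,1,… shift by +5, +7, then the pattern repeats.
Applying it to crate: c+5=h, r+7=y, a+5=f, t+7=a, e+5=j.

hyfaj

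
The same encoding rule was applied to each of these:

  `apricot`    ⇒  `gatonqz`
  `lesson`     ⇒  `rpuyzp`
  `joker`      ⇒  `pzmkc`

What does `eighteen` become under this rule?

ktinegky

Shifts by position in apricot: pos 0: a→g (+6), pos 1: p→a (+11), pos 2: r→t (+2), pos 3: i→o (+6), pos 4: c→n (+11), pos 5: o→q (+2) — repeating every 3. A repeating key of period 3 is used — shifts +6, +11, +2 over and over.
On eighteen: e+6=k, i+11=t, g+2=i, h+6=n, t+11=e, e+2=g, e+6=k, n+11=y.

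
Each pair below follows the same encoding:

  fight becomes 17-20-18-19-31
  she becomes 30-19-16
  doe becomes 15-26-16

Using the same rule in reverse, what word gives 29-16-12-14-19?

reach

f is letter #6 and maps to 17: an offset of 11. Letters become their 1-based position plus 11 (so a→12, b→13, …).
Undoing it on 29-16-12-14-19: 29→(29−11)÷1=18=r, 16→(16−11)÷1=5=e, 12→(12−11)÷1=1=a, 14→(14−11)÷1=3=c, 19→(19−11)÷1=8=h.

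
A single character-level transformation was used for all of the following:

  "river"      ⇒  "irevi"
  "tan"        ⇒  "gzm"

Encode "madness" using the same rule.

Each letter is replaced by its mirror in the alphabet: a↔z, b↔y, c↔x, and so on (the Atbash cipher).
Applying it to madness: m↔n, a↔z, d↔w, n↔m, e↔v, s↔h, s↔h.

nzwmvhh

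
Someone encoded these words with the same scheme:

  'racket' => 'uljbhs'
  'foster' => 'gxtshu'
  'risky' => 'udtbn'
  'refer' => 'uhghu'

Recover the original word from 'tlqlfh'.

savage

r(17)→u(20) and a(0)→l(11) fit y≡25x+11 (mod 26); the inverse of 25 mod 26 is 25. Treating letters as 0–25, the rule is x ↦ 25x + 11 (mod 26).
Reversing it on tlqlfh: t(19)→25·(19−11)≡18=s; l(11)→25·(11−11)≡0=a; q(16)→25·(16−11)≡21=v; l(11)→25·(11−11)≡0=a; f(5)→25·(5−11)≡6=g; h(7)→25·(7−11)≡4=e (all mod 26).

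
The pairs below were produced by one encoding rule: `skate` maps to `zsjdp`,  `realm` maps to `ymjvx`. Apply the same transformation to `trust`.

In skate: s→z is +7, k→s is +8, a→j is +9, t→d is +10 — the shift increases by 1 each position. Each letter shifts forward by (position + 7), i.e. 7, 8, 9, … — the shift grows by one for each successive letter.
For trust: t+7=a, r+8=z, u+9=d, s+10=c, t+11=e.

azdce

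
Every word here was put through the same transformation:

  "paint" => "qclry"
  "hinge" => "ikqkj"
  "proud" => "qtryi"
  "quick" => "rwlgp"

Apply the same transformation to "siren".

tkuis

Letter i (0-indexed) is shifted by i+1, so successive shifts are 1, 2, 3, ….
On siren: s+1=t, i+2=k, r+3=u, e+4=i, n+5=s.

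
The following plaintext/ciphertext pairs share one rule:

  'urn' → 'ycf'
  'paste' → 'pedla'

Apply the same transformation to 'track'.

The word is reversed, then every letter is shifted forward by 11.
For track: reverse → kcart; then shift: k+11=v, c+11=n, a+11=l, r+11=c, t+11=e.

vnlce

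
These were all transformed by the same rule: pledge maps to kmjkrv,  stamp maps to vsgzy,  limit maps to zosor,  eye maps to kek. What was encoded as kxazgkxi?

Read the word backwards and shift each letter +6.
Undoing it on kxazgkxi: shift back: k−6=e, x−6=r, a−6=u, z−6=t, g−6=a, k−6=e, x−6=r, i−6=c → erutaerc; then reverse → creature.

creature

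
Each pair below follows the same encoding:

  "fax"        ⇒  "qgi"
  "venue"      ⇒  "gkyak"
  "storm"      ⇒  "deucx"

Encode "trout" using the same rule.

ecuae

The shift depends on letter class: consonant f→q is +11, but vowel a→g is +6. Vowels shift forward by 6 and consonants shift forward by 11.
For trout: t(cons)+11=e, r(cons)+11=c, o(vowel)+6=u, u(vowel)+6=a, t(cons)+11=e.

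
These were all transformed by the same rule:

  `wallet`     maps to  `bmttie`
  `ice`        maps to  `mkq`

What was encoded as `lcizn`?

fraud

Read the word backwards and shift each letter +8.
Reversing it on lcizn: shift back: l−8=d, c−8=u, i−8=a, z−8=r, n−8=f → duarf; then reverse → fraud.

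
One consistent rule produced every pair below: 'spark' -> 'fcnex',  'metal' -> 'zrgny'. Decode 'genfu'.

trash

Compare letters: s→f is +13, p→c is +13, a→n is +13 — a constant shift. Each letter is shifted forward by 13 in the alphabet (a Caesar shift of +13).
Undoing it on genfu: g−13=t, e−13=r, n−13=a, f−13=s, u−13=h.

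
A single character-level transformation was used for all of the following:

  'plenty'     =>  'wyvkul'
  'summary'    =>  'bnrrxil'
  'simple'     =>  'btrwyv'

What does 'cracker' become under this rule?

p(15)→w(22) and l(11)→y(24) fit y≡19x+23 (mod 26); the inverse of 19 mod 26 is 11. This is an affine cipher: with a=0,…,z=25, each position x becomes (19x+23) mod 26.
For cracker: c(2)→19·2+23≡9=j; r(17)→19·17+23≡8=i; a(0)→19·0+23≡23=x; c(2)→19·2+23≡9=j; k(10)→19·10+23≡5=f; e(4)→19·4+23≡21=v; r(17)→19·17+23≡8=i (all mod 26).

jixjfvi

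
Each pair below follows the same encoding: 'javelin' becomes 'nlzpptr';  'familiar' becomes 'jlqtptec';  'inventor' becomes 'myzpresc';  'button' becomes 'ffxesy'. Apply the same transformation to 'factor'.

Shifts by position in javelin: pos 0: j→n (+4), pos 1: a→l (+11), pos 2: v→z (+4), pos 3: e→p (+11) — repeating every 2. A repeating key of period 2 is used — shifts +4, +11 over and over.
Applying it to factor: f+4=j, a+11=l, c+4=g, t+11=e, o+4=s, r+11=c.

jlgesc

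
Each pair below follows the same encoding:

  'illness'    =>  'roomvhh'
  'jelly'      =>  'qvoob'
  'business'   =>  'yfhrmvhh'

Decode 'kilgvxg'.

protect

Each letter is replaced by its mirror in the alphabet: a↔z, b↔y, c↔x, and so on (the Atbash cipher).
Reversing it on kilgvxg: k↔p, i↔r, l↔o, g↔t, v↔e, x↔c, g↔t.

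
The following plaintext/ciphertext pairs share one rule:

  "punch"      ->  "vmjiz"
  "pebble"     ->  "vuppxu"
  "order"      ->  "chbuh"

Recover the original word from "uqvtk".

empty

p(15)→v(21) and u(20)→m(12) fit y≡19x+22 (mod 26); the inverse of 19 mod 26 is 11. Each letter's alphabet position (a=0..z=25) is mapped through 19·x+22 mod 26 — an affine cipher.
Decoding uqvtk: u(20)→11·(20−22)≡4=e; q(16)→11·(16−22)≡12=m; v(21)→11·(21−22)≡15=p; t(19)→11·(19−22)≡19=t; k(10)→11·(10−22)≡24=y (all mod 26).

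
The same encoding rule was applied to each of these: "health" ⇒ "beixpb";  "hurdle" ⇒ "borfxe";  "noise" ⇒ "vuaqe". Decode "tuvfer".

ponder

h(7)→b(1) and e(4)→e(4) fit y≡25x+8 (mod 26); the inverse of 25 mod 26 is 25. This is an affine cipher: with a=0,…,z=25, each position x becomes (25x+8) mod 26.
Reversing it on tuvfer: t(19)→25·(19−8)≡15=p; u(20)→25·(20−8)≡14=o; v(21)→25·(21−8)≡13=n; f(5)→25·(5−8)≡3=d; e(4)→25·(4−8)≡4=e; r(17)→25·(17−8)≡17=r (all mod 26).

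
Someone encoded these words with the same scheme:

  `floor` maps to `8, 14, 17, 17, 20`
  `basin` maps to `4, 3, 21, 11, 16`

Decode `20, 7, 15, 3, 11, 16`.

remain

f is letter #6 and maps to 8: an offset of 2. The number is (letter's place in the alphabet, a=1) + 2.
Decoding 20, 7, 15, 3, 11, 16: 20→(20−2)÷1=18=r, 7→(7−2)÷1=5=e, 15→(15−2)÷1=13=m, 3→(3−2)÷1=1=a, 11→(11−2)÷1=9=i, 16→(16−2)÷1=14=n.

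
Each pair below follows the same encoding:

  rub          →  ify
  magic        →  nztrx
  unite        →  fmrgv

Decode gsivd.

Each pair mirrors across the alphabet (r↔i, u↔f, b↔y): positions sum to 25. Letters are reflected about the middle of the alphabet (position → 25−position): Atbash.
Decoding gsivd: g↔t, s↔h, i↔r, v↔e, d↔w.

threw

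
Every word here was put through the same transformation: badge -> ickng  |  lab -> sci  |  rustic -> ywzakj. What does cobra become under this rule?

The shift depends on letter class: consonant b→i is +7, but vowel a→c is +2. Two shifts are in play — +2 for a/e/i/o/u, +7 for every other letter.
On cobra: c(cons)+7=j, o(vowel)+2=q, b(cons)+7=i, r(cons)+7=y, a(vowel)+2=c.

jqiyc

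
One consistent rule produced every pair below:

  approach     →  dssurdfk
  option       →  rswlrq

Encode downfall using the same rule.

Compare letters: a→d is +3, p→s is +3, p→s is +3 — a constant shift. It's a constant shift of +3 (ROT3).
For downfall: d+3=g, o+3=r, w+3=z, n+3=q, f+3=i, a+3=d, l+3=o, l+3=o.

grzqidoo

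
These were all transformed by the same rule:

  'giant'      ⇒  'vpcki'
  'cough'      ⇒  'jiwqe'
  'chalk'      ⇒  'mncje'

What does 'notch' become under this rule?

Read the word backwards and shift each letter +2.
For notch: reverse → hcton; then shift: h+2=j, c+2=e, t+2=v, o+2=q, n+2=p.

jevqp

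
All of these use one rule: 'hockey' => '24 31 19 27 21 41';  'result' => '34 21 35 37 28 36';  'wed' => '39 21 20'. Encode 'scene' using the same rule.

35 19 21 30 21

h is letter #8 and maps to 24: an offset of 16. Each letter is replaced by its alphabet position (a=1..z=26) + 16.
For scene: s=19→35, c=3→19, e=5→21, n=14→30, e=5→21.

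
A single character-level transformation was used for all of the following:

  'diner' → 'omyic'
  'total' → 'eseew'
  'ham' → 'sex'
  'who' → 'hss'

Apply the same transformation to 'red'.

cio

Two shifts are in play — +4 for a/e/i/o/u, +11 for every other letter.
On red: r(cons)+11=c, e(vowel)+4=i, d(cons)+11=o.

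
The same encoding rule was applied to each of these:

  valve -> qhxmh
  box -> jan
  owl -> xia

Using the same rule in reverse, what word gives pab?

pod

The output letters match the input read backwards, each shifted +12: valve reversed is evlav. Read the word backwards and shift each letter +12.
Reversing it on pab: shift back: p−12=d, a−12=o, b−12=p → dop; then reverse → pod.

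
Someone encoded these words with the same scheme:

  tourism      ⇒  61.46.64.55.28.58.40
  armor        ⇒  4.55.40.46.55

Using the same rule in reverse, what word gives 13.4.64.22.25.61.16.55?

daughter

t(#20)→61 and o(#15)→46: differences scale by 3, so n = 3·pos + 1. Each letter becomes 3×(its alphabet position, a=1..z=26) + 1.
Reversing it on 13.4.64.22.25.61.16.55: 13→(13−1)÷3=4=d, 4→(4−1)÷3=1=a, 64→(64−1)÷3=21=u, 22→(22−1)÷3=7=g, 25→(25−1)÷3=8=h, 61→(61−1)÷3=20=t, 16→(16−1)÷3=5=e, 55→(55−1)÷3=18=r.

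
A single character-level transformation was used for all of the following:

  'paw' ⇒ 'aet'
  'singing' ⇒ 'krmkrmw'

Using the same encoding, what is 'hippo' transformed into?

sttml

The output letters match the input read backwards, each shifted +4: paw reversed is wap. Two steps: reverse the string, then apply a Caesar shift of +4.
For hippo: reverse → oppih; then shift: o+4=s, p+4=t, p+4=t, i+4=m, h+4=l.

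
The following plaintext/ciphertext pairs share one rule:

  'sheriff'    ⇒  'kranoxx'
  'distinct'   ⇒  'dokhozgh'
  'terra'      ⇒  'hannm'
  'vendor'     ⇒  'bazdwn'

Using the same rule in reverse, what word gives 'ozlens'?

injury

Treating letters as 0–25, the rule is x ↦ 23x + 12 (mod 26).
Reversing it on ozlens: o(14)→17·(14−12)≡8=i; z(25)→17·(25−12)≡13=n; l(11)→17·(11−12)≡9=j; e(4)→17·(4−12)≡20=u; n(13)→17·(13−12)≡17=r; s(18)→17·(18−12)≡24=y (all mod 26).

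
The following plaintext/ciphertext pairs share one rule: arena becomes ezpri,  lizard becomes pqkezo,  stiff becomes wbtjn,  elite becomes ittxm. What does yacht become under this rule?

Shifts by position in arena: pos 0: a→e (+4), pos 1: r→z (+8), pos 2: e→p (+11), pos 3: n→r (+4), pos 4: a→i (+8) — repeating every 3. The shifts repeat in a cycle of length 3: positions 0,1,… shift by +4, +8, +11, then the pattern repeats.
For yacht: y+4=c, a+8=i, c+11=n, h+4=l, t+8=b.

cinlb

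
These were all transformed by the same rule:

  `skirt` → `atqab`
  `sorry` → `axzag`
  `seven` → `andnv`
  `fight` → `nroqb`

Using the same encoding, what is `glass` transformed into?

Shifts by position in skirt: pos 0: s→a (+8), pos 1: k→t (+9), pos 2: i→q (+8), pos 3: r→a (+9) — repeating every 2. It's a Vigenère-style cipher with numeric key [8,9]: position i shifts by key[i mod 2].
Applying it to glass: g+8=o, l+9=u, a+8=i, s+9=b, s+8=a.

ouiba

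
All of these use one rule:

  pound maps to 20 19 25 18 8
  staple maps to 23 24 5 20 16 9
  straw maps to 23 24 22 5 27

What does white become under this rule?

p is letter #16 and maps to 20: an offset of 4. The number is (letter's place in the alphabet, a=1) + 4.
For white: w=23→27, h=8→12, i=9→13, t=20→24, e=5→9.

27 12 13 24 9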